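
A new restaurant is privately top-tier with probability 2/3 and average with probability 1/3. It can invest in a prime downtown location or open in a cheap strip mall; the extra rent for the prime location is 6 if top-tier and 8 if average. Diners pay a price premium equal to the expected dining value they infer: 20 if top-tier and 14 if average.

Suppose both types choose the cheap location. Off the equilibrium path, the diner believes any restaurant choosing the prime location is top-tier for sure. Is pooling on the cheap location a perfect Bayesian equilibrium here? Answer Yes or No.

On path, the diner holds the prior and pays 2/3·20 + 1/3·14 = 18. Off path (the prime location), believing top-tier, it pays 20.
top-tier: the cheap location nets 18; the prime location nets 20 − 6 = 14. top-tier stays.
average: the cheap location nets 18; the prime location nets 20 − 8 = 12. average stays.
No type deviates, so pooling is sustained.

Yes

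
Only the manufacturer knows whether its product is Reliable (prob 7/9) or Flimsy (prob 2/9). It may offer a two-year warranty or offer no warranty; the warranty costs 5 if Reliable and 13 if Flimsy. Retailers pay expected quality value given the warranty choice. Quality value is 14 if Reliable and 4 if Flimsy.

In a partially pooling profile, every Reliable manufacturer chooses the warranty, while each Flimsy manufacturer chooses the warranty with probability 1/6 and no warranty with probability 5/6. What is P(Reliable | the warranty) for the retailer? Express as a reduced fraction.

P(the warranty) = (7/9)·1 + (2/9)·(1/6) = 22/27.
By Bayes' rule, P(Reliable | the warranty) = (7/9) / (22/27) = 21/22.

21/22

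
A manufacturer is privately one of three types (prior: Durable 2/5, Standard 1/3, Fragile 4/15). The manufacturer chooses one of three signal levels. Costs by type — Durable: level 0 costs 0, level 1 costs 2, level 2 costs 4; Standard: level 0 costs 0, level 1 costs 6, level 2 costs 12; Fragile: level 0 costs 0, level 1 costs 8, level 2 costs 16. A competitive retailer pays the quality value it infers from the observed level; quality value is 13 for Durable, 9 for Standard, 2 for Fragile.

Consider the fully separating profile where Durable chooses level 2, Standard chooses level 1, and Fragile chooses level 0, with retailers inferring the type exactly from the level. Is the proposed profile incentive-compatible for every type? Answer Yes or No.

Yes

Separating prices: level 2 → 13, level 1 → 9, level 0 → 2.
Durable (assigned level 2): level 0: 2 − 0 = 2; level 1: 9 − 2 = 7; level 2: 13 − 4 = 9. Durable stays.
Standard (assigned level 1): level 0: 2 − 0 = 2; level 1: 9 − 6 = 3; level 2: 13 − 12 = 1. Standard stays.
Fragile (assigned level 0): level 0: 2 − 0 = 2; level 1: 9 − 8 = 1; level 2: 13 − 16 = -3. Fragile stays.
Every type prefers its assigned level; separation holds.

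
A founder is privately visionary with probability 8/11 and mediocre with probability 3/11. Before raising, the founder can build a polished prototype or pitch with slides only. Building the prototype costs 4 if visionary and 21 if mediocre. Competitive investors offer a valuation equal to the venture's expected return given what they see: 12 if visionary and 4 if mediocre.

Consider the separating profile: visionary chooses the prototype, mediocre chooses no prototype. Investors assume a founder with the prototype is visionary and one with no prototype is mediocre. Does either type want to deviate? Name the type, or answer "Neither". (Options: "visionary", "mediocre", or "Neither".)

Neither

The prototype pays 12; no prototype pays 4.
visionary: assigned the prototype, nets 12 − 4 = 8; deviating to no prototype nets 4.
mediocre: assigned no prototype, nets 4; deviating to the prototype nets 12 − 21 = -9.
Both types strictly prefer their assigned action; no profitable deviation.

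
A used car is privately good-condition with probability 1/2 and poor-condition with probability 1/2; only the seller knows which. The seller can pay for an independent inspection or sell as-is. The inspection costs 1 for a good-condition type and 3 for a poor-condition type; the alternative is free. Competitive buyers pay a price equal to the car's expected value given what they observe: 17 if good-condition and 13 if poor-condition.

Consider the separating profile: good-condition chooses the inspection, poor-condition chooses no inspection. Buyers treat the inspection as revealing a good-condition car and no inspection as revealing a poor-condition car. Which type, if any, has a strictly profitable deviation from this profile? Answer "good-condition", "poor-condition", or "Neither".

The inspection pays 17; no inspection pays 13.
good-condition: assigned the inspection, nets 17 − 1 = 16; deviating to no inspection nets 13.
poor-condition: assigned no inspection, nets 13; deviating to the inspection nets 17 − 3 = 14.
The poor-condition type gains 1 by deviating.

poor-condition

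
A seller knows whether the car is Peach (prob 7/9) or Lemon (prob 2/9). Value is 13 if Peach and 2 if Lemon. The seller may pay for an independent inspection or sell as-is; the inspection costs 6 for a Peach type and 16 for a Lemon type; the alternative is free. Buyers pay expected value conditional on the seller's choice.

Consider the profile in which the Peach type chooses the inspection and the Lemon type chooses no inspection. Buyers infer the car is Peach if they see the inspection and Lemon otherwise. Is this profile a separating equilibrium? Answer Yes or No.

Under these beliefs, the inspection earns price 13 and no inspection earns price 2.
Peach: the inspection nets 13 − 6 = 7; no inspection nets 2. Peach prefers the inspection.
Lemon: the inspection nets 13 − 16 = -3; no inspection nets 2. Lemon prefers no inspection.
Neither type deviates, so the separating profile is an equilibrium.

Yes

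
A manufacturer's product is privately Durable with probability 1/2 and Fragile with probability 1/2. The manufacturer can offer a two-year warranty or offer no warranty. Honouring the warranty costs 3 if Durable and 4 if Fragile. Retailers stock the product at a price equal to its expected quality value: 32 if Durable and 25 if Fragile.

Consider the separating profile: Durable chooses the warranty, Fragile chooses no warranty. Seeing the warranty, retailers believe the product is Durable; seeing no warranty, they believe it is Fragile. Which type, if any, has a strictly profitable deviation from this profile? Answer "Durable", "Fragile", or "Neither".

Fragile

The warranty pays 32; no warranty pays 25.
Durable: assigned the warranty, nets 32 − 3 = 29; deviating to no warranty nets 25.
Fragile: assigned no warranty, nets 25; deviating to the warranty nets 32 − 4 = 28.
The Fragile type gains 3 by deviating.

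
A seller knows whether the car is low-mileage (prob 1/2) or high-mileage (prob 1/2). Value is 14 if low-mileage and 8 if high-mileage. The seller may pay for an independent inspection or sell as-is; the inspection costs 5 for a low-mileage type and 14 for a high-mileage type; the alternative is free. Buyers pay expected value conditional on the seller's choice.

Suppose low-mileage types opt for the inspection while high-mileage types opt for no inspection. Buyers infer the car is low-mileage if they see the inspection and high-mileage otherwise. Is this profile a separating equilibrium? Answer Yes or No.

Under these beliefs, the inspection earns price 14 and no inspection earns price 8.
low-mileage: the inspection nets 14 − 5 = 9; no inspection nets 8. low-mileage prefers the inspection.
high-mileage: the inspection nets 14 − 14 = 0; no inspection nets 8. high-mileage prefers no inspection.
Neither type deviates, so the separating profile is an equilibrium.

Yes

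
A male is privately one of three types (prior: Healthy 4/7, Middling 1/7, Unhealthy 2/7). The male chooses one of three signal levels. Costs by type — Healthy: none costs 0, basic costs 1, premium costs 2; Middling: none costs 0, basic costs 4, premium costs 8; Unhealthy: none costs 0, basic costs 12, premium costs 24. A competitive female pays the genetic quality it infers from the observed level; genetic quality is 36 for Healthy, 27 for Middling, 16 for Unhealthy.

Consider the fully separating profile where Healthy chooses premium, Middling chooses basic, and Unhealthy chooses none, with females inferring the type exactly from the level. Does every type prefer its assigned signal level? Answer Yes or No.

Separating mating payoffs: premium → 36, basic → 27, none → 16.
Healthy (assigned premium): none: 16 − 0 = 16; basic: 27 − 1 = 26; premium: 36 − 2 = 34. Healthy stays.
Middling (assigned basic): none: 16 − 0 = 16; basic: 27 − 4 = 23; premium: 36 − 8 = 28. Middling prefers premium.
Unhealthy (assigned none): none: 16 − 0 = 16; basic: 27 − 12 = 15; premium: 36 − 24 = 12. Unhealthy stays.
At least one type deviates; the separating profile fails.

No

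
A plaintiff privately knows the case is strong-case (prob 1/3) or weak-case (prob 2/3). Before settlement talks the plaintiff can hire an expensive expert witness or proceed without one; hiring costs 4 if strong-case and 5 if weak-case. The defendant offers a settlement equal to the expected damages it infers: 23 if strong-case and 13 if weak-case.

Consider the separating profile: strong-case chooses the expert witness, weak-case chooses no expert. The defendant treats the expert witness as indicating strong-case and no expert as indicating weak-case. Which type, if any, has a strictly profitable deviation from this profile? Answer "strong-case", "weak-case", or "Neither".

weak-case

The expert witness pays 23; no expert pays 13.
strong-case: assigned the expert witness, nets 23 − 4 = 19; deviating to no expert nets 13.
weak-case: assigned no expert, nets 13; deviating to the expert witness nets 23 − 5 = 18.
The weak-case type gains 5 by deviating.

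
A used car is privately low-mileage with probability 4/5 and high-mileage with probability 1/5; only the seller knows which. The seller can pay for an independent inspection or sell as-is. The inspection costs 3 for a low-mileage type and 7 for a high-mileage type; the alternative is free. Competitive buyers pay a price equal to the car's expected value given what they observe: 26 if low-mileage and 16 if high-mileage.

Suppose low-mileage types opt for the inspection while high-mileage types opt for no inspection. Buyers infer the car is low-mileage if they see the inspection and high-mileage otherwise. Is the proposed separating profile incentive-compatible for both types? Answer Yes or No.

No

Under these beliefs, the inspection earns price 26 and no inspection earns price 16.
low-mileage: the inspection nets 26 − 3 = 23; no inspection nets 16. low-mileage prefers the inspection.
high-mileage: the inspection nets 26 − 7 = 19; no inspection nets 16. high-mileage would deviate to the inspection.
high-mileage has a profitable deviation, so the profile is not an equilibrium.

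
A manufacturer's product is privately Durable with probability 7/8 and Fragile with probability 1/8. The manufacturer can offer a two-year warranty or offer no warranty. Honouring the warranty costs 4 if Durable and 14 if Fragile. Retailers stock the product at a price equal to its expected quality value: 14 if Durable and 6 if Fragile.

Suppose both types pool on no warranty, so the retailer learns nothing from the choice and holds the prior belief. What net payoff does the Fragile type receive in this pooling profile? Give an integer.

13

Pooled price = 7/8·14 + 1/8·6 = 13.
Fragile pays no cost for no warranty, so net payoff = 13.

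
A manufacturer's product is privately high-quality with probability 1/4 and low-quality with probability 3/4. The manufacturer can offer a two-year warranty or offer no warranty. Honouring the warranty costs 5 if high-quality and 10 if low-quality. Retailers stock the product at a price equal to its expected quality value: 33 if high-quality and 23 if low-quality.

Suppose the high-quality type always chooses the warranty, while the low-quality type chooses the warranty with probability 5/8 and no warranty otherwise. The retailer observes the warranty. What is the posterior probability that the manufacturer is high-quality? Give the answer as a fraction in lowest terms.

8/23

P(the warranty) = (1/4)·1 + (3/4)·(5/8) = 23/32.
By Bayes' rule, P(high-quality | the warranty) = (1/4) / (23/32) = 8/23.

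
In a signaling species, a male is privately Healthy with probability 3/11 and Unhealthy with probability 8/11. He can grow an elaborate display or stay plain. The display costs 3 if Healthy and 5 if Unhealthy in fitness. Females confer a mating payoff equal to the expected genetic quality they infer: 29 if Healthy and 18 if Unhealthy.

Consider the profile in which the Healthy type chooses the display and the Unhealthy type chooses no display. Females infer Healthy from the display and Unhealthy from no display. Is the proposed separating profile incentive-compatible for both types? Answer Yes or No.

Under these beliefs, the display earns mating payoff 29 and no display earns mating payoff 18.
Healthy: the display nets 29 − 3 = 26; no display nets 18. Healthy prefers the display.
Unhealthy: the display nets 29 − 5 = 24; no display nets 18. Unhealthy would deviate to the display.
Unhealthy has a profitable deviation, so the profile is not an equilibrium.

No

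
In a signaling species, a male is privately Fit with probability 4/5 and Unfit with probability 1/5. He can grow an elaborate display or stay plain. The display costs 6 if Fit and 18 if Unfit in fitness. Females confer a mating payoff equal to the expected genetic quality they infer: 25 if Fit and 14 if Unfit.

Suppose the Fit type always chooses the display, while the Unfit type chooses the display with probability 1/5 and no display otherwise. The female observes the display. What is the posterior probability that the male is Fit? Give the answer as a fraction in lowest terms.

20/21

P(the display) = (4/5)·1 + (1/5)·(1/5) = 21/25.
By Bayes' rule, P(Fit | the display) = (4/5) / (21/25) = 20/21.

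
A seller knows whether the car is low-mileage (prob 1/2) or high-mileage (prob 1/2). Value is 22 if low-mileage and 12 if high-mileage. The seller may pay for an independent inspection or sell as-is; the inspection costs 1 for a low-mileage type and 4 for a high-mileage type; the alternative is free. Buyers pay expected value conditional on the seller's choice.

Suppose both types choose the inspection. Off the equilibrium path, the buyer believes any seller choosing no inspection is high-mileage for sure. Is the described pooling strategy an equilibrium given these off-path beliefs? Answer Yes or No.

On path, the buyer holds the prior and pays 1/2·22 + 1/2·12 = 17. Off path (no inspection), believing high-mileage, it pays 12.
low-mileage: the inspection nets 17 − 1 = 16; no inspection nets 12. low-mileage stays.
high-mileage: the inspection nets 17 − 4 = 13; no inspection nets 12. high-mileage stays.
No type deviates, so pooling is sustained.

Yes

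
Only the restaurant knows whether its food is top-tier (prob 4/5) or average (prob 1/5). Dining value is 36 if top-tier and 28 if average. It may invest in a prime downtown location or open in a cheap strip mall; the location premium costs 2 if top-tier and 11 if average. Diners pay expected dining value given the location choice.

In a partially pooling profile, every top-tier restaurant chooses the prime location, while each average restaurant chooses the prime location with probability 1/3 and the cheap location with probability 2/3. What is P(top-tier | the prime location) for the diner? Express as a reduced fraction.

12/13

P(the prime location) = (4/5)·1 + (1/5)·(1/3) = 13/15.
By Bayes' rule, P(top-tier | the prime location) = (4/5) / (13/15) = 12/13.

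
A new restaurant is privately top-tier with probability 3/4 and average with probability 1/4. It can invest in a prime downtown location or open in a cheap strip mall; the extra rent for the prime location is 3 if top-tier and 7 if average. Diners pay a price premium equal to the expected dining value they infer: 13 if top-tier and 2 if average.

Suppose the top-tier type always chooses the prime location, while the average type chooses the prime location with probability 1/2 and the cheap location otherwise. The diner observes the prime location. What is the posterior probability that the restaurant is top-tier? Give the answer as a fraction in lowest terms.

6/7

P(the prime location) = (3/4)·1 + (1/4)·(1/2) = 7/8.
By Bayes' rule, P(top-tier | the prime location) = (3/4) / (7/8) = 6/7.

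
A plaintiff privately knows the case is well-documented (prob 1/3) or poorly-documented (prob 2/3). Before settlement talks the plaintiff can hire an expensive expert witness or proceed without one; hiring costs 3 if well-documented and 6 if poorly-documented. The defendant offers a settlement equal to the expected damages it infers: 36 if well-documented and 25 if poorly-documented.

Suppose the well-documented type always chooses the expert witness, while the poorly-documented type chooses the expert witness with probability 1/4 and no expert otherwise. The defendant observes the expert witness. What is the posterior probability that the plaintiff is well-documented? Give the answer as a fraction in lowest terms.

P(the expert witness) = (1/3)·1 + (2/3)·(1/4) = 1/2.
By Bayes' rule, P(well-documented | the expert witness) = (1/3) / (1/2) = 2/3.

2/3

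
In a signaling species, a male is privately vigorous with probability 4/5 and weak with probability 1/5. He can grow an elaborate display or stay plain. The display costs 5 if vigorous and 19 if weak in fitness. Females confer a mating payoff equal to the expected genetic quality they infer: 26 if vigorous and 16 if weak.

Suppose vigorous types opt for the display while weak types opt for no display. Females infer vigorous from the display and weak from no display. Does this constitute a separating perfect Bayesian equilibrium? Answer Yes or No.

Under these beliefs, the display earns mating payoff 26 and no display earns mating payoff 16.
vigorous: the display nets 26 − 5 = 21; no display nets 16. vigorous prefers the display.
weak: the display nets 26 − 19 = 7; no display nets 16. weak prefers no display.
Neither type deviates, so the separating profile is an equilibrium.

Yes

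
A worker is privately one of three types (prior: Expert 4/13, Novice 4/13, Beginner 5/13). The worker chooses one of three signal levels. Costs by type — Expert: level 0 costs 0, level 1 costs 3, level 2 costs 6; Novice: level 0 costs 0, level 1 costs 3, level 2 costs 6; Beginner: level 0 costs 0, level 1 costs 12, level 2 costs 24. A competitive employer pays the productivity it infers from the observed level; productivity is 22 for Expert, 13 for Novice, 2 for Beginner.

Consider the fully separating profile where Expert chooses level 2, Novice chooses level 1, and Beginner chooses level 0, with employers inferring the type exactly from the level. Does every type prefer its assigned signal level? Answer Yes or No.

No

Separating wages: level 2 → 22, level 1 → 13, level 0 → 2.
Expert (assigned level 2): level 0: 2 − 0 = 2; level 1: 13 − 3 = 10; level 2: 22 − 6 = 16. Expert stays.
Novice (assigned level 1): level 0: 2 − 0 = 2; level 1: 13 − 3 = 10; level 2: 22 − 6 = 16. Novice prefers level 2.
Beginner (assigned level 0): level 0: 2 − 0 = 2; level 1: 13 − 12 = 1; level 2: 22 − 24 = -2. Beginner stays.
At least one type deviates; the separating profile fails.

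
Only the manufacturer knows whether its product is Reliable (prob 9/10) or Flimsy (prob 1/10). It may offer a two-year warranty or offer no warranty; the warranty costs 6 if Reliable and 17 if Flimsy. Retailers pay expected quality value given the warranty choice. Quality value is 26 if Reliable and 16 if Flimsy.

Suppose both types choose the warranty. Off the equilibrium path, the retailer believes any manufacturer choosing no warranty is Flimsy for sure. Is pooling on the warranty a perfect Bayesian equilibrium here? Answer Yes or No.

On path, the retailer holds the prior and pays 9/10·26 + 1/10·16 = 25. Off path (no warranty), believing Flimsy, it pays 16.
Reliable: the warranty nets 25 − 6 = 19; no warranty nets 16. Reliable stays.
Flimsy: the warranty nets 25 − 17 = 8; no warranty nets 16. Flimsy would deviate.
A type deviates, so pooling fails.

No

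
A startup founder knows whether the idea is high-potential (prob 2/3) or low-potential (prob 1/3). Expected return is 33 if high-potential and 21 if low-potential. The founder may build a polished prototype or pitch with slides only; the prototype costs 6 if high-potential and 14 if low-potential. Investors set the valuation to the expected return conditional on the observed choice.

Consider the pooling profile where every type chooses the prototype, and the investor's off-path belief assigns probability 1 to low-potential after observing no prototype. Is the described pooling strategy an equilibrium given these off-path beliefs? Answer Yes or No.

On path, the investor holds the prior and pays 2/3·33 + 1/3·21 = 29. Off path (no prototype), believing low-potential, it pays 21.
high-potential: the prototype nets 29 − 6 = 23; no prototype nets 21. high-potential stays.
low-potential: the prototype nets 29 − 14 = 15; no prototype nets 21. low-potential would deviate.
A type deviates, so pooling fails.

No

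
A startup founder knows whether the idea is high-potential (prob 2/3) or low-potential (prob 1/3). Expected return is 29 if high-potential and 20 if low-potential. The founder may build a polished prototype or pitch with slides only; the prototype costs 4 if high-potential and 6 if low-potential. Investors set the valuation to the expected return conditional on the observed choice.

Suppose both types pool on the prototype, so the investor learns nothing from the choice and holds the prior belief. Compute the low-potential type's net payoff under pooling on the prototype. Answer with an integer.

Pooled valuation = 2/3·29 + 1/3·20 = 26.
low-potential pays cost 6 for the prototype, so net payoff = 26 − 6 = 20.

20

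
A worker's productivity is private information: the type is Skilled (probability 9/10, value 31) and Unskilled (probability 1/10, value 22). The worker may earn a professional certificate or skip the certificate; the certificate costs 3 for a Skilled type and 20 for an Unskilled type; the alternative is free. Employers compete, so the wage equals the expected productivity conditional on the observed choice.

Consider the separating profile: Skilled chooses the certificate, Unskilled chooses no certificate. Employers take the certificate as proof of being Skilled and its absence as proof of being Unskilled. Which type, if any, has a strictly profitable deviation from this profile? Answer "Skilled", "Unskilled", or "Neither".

Neither

The certificate pays 31; no certificate pays 22.
Skilled: assigned the certificate, nets 31 − 3 = 28; deviating to no certificate nets 22.
Unskilled: assigned no certificate, nets 22; deviating to the certificate nets 31 − 20 = 11.
Both types strictly prefer their assigned action; no profitable deviation.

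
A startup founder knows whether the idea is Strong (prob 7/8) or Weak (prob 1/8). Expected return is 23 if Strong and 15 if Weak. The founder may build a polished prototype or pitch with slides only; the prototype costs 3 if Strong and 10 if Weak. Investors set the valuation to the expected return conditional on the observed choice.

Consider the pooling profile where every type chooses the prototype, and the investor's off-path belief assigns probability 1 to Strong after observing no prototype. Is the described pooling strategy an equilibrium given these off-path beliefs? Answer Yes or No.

On path, the investor holds the prior and pays 7/8·23 + 1/8·15 = 22. Off path (no prototype), believing Strong, it pays 23.
Strong: the prototype nets 22 − 3 = 19; no prototype nets 23. Strong would deviate.
Weak: the prototype nets 22 − 10 = 12; no prototype nets 23. Weak would deviate.
A type deviates, so pooling fails.

No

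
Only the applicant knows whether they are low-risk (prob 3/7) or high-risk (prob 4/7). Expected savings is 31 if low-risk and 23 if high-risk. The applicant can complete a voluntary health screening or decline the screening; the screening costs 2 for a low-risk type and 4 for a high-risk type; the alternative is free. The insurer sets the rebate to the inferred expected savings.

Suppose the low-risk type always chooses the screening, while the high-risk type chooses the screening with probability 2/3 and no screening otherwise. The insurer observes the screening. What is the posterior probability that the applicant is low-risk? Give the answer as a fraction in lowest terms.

9/17

P(the screening) = (3/7)·1 + (4/7)·(2/3) = 17/21.
By Bayes' rule, P(low-risk | the screening) = (3/7) / (17/21) = 9/17.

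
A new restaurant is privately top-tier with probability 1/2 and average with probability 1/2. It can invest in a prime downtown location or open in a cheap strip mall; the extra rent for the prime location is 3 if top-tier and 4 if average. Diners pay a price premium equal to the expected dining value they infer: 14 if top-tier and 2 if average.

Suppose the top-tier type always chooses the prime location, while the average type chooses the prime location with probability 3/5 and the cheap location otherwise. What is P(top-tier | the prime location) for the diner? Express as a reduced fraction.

P(the prime location) = (1/2)·1 + (1/2)·(3/5) = 4/5.
By Bayes' rule, P(top-tier | the prime location) = (1/2) / (4/5) = 5/8.

5/8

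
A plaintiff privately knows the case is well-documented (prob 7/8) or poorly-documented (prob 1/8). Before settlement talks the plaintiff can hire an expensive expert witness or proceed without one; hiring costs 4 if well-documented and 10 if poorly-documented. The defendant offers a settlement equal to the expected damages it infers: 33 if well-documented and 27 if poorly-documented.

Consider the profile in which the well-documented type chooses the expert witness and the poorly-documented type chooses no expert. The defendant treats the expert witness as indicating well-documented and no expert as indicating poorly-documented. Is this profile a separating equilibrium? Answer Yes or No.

Yes

Under these beliefs, the expert witness earns settlement 33 and no expert earns settlement 27.
well-documented: the expert witness nets 33 − 4 = 29; no expert nets 27. well-documented prefers the expert witness.
poorly-documented: the expert witness nets 33 − 10 = 23; no expert nets 27. poorly-documented prefers no expert.
Neither type deviates, so the separating profile is an equilibrium.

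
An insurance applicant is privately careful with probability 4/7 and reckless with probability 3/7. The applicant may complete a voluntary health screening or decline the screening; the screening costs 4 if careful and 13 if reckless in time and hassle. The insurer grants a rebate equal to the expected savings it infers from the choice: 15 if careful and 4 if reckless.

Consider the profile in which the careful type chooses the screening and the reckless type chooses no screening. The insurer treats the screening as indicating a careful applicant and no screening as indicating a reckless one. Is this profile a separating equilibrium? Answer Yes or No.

Yes

Under these beliefs, the screening earns rebate 15 and no screening earns rebate 4.
careful: the screening nets 15 − 4 = 11; no screening nets 4. careful prefers the screening.
reckless: the screening nets 15 − 13 = 2; no screening nets 4. reckless prefers no screening.
Neither type deviates, so the separating profile is an equilibrium.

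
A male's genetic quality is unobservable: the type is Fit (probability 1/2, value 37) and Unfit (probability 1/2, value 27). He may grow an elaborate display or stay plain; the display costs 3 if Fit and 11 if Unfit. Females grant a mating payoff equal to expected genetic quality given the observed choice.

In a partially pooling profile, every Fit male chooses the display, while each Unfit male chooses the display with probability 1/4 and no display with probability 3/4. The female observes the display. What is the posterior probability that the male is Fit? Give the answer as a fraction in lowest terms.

P(the display) = (1/2)·1 + (1/2)·(1/4) = 5/8.
By Bayes' rule, P(Fit | the display) = (1/2) / (5/8) = 4/5.

4/5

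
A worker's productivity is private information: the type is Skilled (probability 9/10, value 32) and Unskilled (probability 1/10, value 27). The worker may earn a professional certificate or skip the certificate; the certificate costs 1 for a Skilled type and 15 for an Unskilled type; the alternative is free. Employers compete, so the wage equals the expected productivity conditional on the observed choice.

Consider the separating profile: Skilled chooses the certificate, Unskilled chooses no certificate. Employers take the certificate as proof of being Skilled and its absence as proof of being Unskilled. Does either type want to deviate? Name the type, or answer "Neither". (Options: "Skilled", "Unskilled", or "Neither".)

The certificate pays 32; no certificate pays 27.
Skilled: assigned the certificate, nets 32 − 1 = 31; deviating to no certificate nets 27.
Unskilled: assigned no certificate, nets 27; deviating to the certificate nets 32 − 15 = 17.
Both types strictly prefer their assigned action; no profitable deviation.

Neither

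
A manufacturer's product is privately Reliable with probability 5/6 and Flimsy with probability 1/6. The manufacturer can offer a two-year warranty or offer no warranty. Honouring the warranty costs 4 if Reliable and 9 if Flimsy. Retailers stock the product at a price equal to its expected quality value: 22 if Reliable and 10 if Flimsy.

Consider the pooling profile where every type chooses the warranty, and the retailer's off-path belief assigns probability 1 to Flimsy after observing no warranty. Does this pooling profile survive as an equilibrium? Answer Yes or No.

Yes

On path, the retailer holds the prior and pays 5/6·22 + 1/6·10 = 20. Off path (no warranty), believing Flimsy, it pays 10.
Reliable: the warranty nets 20 − 4 = 16; no warranty nets 10. Reliable stays.
Flimsy: the warranty nets 20 − 9 = 11; no warranty nets 10. Flimsy stays.
No type deviates, so pooling is sustained.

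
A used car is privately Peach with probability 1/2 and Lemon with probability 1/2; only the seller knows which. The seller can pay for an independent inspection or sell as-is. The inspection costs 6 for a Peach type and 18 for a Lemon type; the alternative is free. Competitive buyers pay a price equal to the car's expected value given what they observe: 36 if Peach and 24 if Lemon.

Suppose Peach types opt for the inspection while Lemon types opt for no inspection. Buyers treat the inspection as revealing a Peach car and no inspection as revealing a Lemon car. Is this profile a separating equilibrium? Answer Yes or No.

Under these beliefs, the inspection earns price 36 and no inspection earns price 24.
Peach: the inspection nets 36 − 6 = 30; no inspection nets 24. Peach prefers the inspection.
Lemon: the inspection nets 36 − 18 = 18; no inspection nets 24. Lemon prefers no inspection.
Neither type deviates, so the separating profile is an equilibrium.

Yes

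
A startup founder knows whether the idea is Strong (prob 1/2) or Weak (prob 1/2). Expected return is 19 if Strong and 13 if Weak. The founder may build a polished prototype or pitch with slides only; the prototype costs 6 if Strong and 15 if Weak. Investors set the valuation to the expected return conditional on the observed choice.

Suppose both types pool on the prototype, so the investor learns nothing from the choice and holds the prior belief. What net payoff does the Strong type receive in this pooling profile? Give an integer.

Pooled valuation = 1/2·19 + 1/2·13 = 16.
Strong pays cost 6 for the prototype, so net payoff = 16 − 6 = 10.

10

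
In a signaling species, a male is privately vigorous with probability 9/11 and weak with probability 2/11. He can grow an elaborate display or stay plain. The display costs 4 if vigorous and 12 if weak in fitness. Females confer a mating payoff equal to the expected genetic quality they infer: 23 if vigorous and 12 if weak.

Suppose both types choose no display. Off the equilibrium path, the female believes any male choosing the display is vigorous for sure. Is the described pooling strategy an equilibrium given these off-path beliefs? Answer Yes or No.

On path, the female holds the prior and pays 9/11·23 + 2/11·12 = 21. Off path (the display), believing vigorous, it pays 23.
vigorous: no display nets 21; the display nets 23 − 4 = 19. vigorous stays.
weak: no display nets 21; the display nets 23 − 12 = 11. weak stays.
No type deviates, so pooling is sustained.

Yes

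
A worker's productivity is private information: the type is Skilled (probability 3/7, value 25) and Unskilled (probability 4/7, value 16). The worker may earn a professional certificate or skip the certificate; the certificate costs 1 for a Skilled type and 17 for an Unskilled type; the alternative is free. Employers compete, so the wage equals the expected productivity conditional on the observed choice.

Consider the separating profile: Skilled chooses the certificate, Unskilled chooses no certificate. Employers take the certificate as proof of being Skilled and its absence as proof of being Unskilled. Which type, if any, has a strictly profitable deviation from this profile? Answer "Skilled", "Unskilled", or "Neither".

The certificate pays 25; no certificate pays 16.
Skilled: assigned the certificate, nets 25 − 1 = 24; deviating to no certificate nets 16.
Unskilled: assigned no certificate, nets 16; deviating to the certificate nets 25 − 17 = 8.
Both types strictly prefer their assigned action; no profitable deviation.

Neither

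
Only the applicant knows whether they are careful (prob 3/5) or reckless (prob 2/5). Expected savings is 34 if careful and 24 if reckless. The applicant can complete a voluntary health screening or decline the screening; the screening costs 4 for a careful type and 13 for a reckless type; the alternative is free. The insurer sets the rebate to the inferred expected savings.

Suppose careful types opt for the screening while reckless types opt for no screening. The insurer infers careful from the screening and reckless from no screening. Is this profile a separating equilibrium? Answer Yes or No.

Under these beliefs, the screening earns rebate 34 and no screening earns rebate 24.
careful: the screening nets 34 − 4 = 30; no screening nets 24. careful prefers the screening.
reckless: the screening nets 34 − 13 = 21; no screening nets 24. reckless prefers no screening.
Neither type deviates, so the separating profile is an equilibrium.

Yes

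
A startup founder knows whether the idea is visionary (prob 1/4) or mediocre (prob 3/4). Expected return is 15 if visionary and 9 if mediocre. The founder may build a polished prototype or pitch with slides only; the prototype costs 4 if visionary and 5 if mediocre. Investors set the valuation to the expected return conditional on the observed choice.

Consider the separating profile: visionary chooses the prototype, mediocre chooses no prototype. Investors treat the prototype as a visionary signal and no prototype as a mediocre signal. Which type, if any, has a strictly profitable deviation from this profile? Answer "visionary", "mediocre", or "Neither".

The prototype pays 15; no prototype pays 9.
visionary: assigned the prototype, nets 15 − 4 = 11; deviating to no prototype nets 9.
mediocre: assigned no prototype, nets 9; deviating to the prototype nets 15 − 5 = 10.
The mediocre type gains 1 by deviating.

mediocre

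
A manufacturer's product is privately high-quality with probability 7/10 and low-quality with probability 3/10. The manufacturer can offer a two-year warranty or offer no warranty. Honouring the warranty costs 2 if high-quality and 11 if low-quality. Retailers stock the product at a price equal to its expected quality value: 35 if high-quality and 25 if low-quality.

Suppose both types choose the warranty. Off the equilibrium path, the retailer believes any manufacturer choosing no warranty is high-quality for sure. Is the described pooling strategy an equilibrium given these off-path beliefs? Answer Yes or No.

On path, the retailer holds the prior and pays 7/10·35 + 3/10·25 = 32. Off path (no warranty), believing high-quality, it pays 35.
high-quality: the warranty nets 32 − 2 = 30; no warranty nets 35. high-quality would deviate.
low-quality: the warranty nets 32 − 11 = 21; no warranty nets 35. low-quality would deviate.
A type deviates, so pooling fails.

No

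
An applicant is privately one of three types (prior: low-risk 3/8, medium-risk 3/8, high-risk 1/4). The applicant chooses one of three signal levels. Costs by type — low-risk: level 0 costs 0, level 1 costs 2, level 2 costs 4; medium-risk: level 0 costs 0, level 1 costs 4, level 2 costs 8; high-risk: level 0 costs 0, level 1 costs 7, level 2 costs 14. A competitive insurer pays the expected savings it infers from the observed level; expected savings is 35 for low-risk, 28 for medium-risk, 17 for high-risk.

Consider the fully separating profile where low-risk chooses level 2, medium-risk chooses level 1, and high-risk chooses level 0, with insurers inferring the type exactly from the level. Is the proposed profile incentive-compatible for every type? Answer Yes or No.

Separating rebates: level 2 → 35, level 1 → 28, level 0 → 17.
low-risk (assigned level 2): level 0: 17 − 0 = 17; level 1: 28 − 2 = 26; level 2: 35 − 4 = 31. low-risk stays.
medium-risk (assigned level 1): level 0: 17 − 0 = 17; level 1: 28 − 4 = 24; level 2: 35 − 8 = 27. medium-risk prefers level 2.
high-risk (assigned level 0): level 0: 17 − 0 = 17; level 1: 28 − 7 = 21; level 2: 35 − 14 = 21. high-risk prefers level 1.
At least one type deviates; the separating profile fails.

No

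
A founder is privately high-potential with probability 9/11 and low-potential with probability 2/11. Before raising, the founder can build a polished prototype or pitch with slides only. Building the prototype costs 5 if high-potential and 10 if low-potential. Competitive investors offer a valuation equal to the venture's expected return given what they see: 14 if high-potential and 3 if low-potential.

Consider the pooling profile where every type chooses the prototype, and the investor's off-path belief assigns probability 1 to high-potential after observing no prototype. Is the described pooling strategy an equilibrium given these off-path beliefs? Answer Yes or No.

On path, the investor holds the prior and pays 9/11·14 + 2/11·3 = 12. Off path (no prototype), believing high-potential, it pays 14.
high-potential: the prototype nets 12 − 5 = 7; no prototype nets 14. high-potential would deviate.
low-potential: the prototype nets 12 − 10 = 2; no prototype nets 14. low-potential would deviate.
A type deviates, so pooling fails.

No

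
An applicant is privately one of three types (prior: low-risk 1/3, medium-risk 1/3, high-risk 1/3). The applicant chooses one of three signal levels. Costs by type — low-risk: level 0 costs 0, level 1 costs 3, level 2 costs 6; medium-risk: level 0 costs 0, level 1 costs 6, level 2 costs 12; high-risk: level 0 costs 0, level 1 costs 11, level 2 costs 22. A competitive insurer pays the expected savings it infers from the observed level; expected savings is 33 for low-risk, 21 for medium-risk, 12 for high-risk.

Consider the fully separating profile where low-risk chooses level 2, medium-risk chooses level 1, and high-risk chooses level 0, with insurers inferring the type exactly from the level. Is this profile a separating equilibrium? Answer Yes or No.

Separating rebates: level 2 → 33, level 1 → 21, level 0 → 12.
low-risk (assigned level 2): level 0: 12 − 0 = 12; level 1: 21 − 3 = 18; level 2: 33 − 6 = 27. low-risk stays.
medium-risk (assigned level 1): level 0: 12 − 0 = 12; level 1: 21 − 6 = 15; level 2: 33 − 12 = 21. medium-risk prefers level 2.
high-risk (assigned level 0): level 0: 12 − 0 = 12; level 1: 21 − 11 = 10; level 2: 33 − 22 = 11. high-risk stays.
At least one type deviates; the separating profile fails.

No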